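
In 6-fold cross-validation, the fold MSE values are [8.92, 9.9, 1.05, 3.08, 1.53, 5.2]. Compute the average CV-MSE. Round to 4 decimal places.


Sum of fold MSEs = 29.6800.
Average = 29.6800 / 6 = 4.9467.

4.9467


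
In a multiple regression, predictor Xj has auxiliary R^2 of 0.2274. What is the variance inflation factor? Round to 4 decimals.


VIF = 1 / (1 - 0.2274).
= 1 / 0.7726 = 1.2943.

1.2943


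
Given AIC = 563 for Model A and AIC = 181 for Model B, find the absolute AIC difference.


Absolute difference = |563 - 181| = 382.
The model with lower AIC (B) is preferred.

382


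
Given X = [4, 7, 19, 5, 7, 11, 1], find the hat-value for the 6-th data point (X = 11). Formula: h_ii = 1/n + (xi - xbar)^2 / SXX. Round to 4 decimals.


Mean of X: xbar = 7.7143.
SXX = 205.4286.
For X = 11: h = 1/7 + (11 - 7.7143)^2/205.4286 = 0.1954.

0.1954


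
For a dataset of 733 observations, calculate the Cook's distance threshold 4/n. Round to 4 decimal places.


Using the rule of thumb:
Threshold = 4 / 733 = 0.0055.

0.0055


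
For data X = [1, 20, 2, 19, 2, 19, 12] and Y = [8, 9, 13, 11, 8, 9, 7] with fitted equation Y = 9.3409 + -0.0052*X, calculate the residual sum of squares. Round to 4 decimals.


Predicted values from Y = 9.3409 + -0.0052*X.
Residuals: [-1.3357, -0.2369, 3.6695, 1.7579, -1.3305, -0.2421, -2.2785].
SSres = 25.4161.

25.4161


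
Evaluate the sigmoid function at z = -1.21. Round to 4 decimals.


exp(1.2100) = 3.3535.
1 + exp(-z) = 4.3535.
sigmoid = 1/4.3535 = 0.2297.

0.2297


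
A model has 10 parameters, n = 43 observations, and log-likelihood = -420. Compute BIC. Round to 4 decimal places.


Compute k*ln(n) = 10*ln(43) = 10*3.761200 = 37.612000.
Then -2*loglik = 840.
BIC = 37.612000 + 840 = 877.612000, which rounds to 877.6120.

877.6120


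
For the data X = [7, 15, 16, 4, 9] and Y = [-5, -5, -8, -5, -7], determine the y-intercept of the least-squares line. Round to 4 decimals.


First find the slope: b1 = -0.1404.
Means: xbar = 10.2000, ybar = -6.0000.
b0 = ybar - b1 * xbar = -6.0000 - -0.1404 * 10.2000 = -4.5674.

-4.5674


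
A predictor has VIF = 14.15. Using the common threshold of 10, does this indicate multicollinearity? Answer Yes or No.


Check: VIF = 14.15 vs threshold = 10.
Since 14.15 >= 10, the answer is Yes.

Yes


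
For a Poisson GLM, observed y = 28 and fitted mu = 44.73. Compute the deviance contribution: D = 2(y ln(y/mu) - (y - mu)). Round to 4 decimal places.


First: ln(28/44.73) = -0.468440.
Then: 28 * -0.468440 = -13.116320.
y - mu = 28 - 44.73 = -16.73.
D = 2(-13.116320 - -16.73) = 7.227360, which rounds to 7.2274.

7.2274


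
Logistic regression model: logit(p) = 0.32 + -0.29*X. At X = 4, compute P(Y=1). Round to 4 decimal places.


Linear predictor: z = 0.32 + -0.29 * 4 = -0.8400.
P = 1/(1 + exp(0.8400)) = 1/(1 + 2.3164) = 0.3015.

0.3015


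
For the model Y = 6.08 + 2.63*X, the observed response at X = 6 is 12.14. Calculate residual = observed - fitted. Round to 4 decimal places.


Fitted value at X = 6 is yhat = 6.08 + 2.63*6 = 21.8600.
Residual = 12.14 - 21.8600 = -9.7200.

-9.7200


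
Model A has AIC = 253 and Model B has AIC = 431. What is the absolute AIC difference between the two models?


|AIC_A - AIC_B| = |253 - 431| = 178.
Model A is preferred (lower AIC).

178


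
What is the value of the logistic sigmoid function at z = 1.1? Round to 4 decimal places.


Compute exp(-1.1000) = 0.3329.
Sigmoid = 1 / (1 + 0.3329) = 1 / 1.3329 = 0.7503.

0.7503


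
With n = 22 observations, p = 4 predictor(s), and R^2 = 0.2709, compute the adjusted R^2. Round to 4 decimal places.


Using the formula:
(1 - 0.2709) = 0.7291.
Multiply by 21/17: 0.7291 * 21 = 15.3111, then 15.3111 / 17 = 0.9007.
Adj R^2 = 1 - 0.9007 = 0.0993.

0.0993


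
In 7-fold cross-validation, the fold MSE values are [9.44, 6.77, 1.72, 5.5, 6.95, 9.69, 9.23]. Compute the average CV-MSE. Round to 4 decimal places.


Add all fold MSEs: 49.3000.
Divide by k = 7: 49.3000/7 = 7.0429.

7.0429


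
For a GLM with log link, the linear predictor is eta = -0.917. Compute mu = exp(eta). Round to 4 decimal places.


Apply the inverse link:
mu = e^-0.917 = 0.3997.

0.3997


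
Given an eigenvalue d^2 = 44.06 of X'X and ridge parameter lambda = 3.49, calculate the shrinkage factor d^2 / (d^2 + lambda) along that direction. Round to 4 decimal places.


d^2 + lambda = 44.06 + 3.49 = 47.5500.
Shrinkage factor = 44.06/47.5500 = 0.9266.

0.9266


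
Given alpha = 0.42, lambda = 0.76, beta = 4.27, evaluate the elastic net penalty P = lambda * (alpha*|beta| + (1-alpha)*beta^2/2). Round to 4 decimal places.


Compute:
L1 = 0.42 * 4.27 = 1.7934.
L2 = 0.58 * 4.27^2 / 2 = 5.2875.
Penalty = 0.76 * (1.7934 + 5.2875) = 5.3815.

5.3815


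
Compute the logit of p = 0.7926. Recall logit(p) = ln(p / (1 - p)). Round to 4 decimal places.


Compute the odds: 0.7926/0.2074 = 3.8216.
Take the natural log: ln(3.8216) = 1.3407.

1.3407


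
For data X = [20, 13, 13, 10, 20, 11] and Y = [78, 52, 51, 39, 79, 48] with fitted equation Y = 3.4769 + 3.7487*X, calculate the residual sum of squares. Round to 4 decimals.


Predicted values from Y = 3.4769 + 3.7487*X.
Residuals: [-0.4509, -0.2100, -1.2100, -1.9639, 0.5491, 3.2874].
SSres = 16.6769.

16.6769


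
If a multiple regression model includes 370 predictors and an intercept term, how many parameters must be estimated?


Including the intercept, the model has 370 predictor coefficients + 1 intercept.
Total = 371.

371


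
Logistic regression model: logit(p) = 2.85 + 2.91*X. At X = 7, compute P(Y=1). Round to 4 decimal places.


Compute z = 2.85 + (2.91)(7) = 23.2200.
exp(-z) = 0.0000.
P = 1/(1 + 0.0000) = 1.0000.

1.0000


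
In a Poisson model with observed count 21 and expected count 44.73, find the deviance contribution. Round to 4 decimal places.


y/mu = 21/44.73 = 0.469484 (approx.), and ln(21/44.73) = -0.756122.
y * ln(y/mu) = 21 * -0.756122 = -15.878562.
y - mu = -23.73.
D = 2 * (-15.878562 - -23.73) = 15.702876, which rounds to 15.7029.

15.7029


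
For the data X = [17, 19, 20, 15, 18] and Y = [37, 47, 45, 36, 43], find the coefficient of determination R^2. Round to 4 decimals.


Fit the OLS line: b0 = 1.1892, b1 = 2.2703.
SSres = 18.9189.
SStot = 95.2000.
R^2 = 1 - 18.9189/95.2000 = 0.8013.

0.8013


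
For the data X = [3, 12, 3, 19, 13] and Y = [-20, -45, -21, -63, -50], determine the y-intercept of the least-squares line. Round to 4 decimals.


Compute b1 = -2.7083 from the OLS formula.
With xbar = 10.0000 and ybar = -39.8000, the intercept is:
b0 = -39.8000 - -2.7083 * 10.0000 = -12.7167.

-12.7167


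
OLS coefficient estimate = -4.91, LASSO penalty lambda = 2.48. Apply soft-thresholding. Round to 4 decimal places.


|beta_OLS| = 4.91.
lambda = 2.48.
Since |beta| > lambda, coefficient = sign(beta)*(|beta| - lambda) = -2.4300.
Result = -2.4300.

-2.4300


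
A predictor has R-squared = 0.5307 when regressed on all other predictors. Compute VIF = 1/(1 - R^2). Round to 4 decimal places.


Using VIF = 1/(1 - R^2_j):
1 - 0.5307 = 0.4693.
VIF = 2.1308.

2.1308


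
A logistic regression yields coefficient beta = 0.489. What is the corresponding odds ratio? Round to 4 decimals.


Odds ratio = exp(beta) = exp(0.489).
= 1.6307.

1.6307


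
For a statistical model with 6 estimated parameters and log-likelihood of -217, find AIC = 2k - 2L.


AIC = 2*6 - 2*(-217).
= 12 + 434 = 446.

446


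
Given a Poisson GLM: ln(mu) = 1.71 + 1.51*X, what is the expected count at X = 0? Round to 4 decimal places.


Compute eta = 1.71 + 1.51 * 0 = 1.7100.
Apply inverse link: mu = e^1.7100 = 5.5290.

5.5290


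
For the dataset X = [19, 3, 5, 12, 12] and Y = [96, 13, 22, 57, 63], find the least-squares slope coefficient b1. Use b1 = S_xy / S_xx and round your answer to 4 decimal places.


The sample means are xbar = 10.2000 and ybar = 50.2000.
Compute S_xx = 162.8000 and S_xy = 852.8000.
Slope b1 = S_xy / S_xx = 852.8000 / 162.8000 = 5.2383.

5.2383


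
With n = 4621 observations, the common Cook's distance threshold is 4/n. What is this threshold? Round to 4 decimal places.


The threshold is 4/n.
4/4621 = 0.0009.

0.0009


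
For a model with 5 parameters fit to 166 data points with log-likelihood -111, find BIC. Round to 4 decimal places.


k * ln(n) = 5 * ln(166) = 5 * 5.111988 = 25.559940.
-2 * loglik = -2 * (-111) = 222.
BIC = 25.559940 + 222 = 247.559940, which rounds to 247.5599.

247.5599


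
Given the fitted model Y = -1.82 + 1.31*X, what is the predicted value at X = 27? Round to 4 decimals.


Predicted value:
Y = -1.82 + (1.31)(27) = -1.82 + 35.3700 = 33.5500.

33.5500


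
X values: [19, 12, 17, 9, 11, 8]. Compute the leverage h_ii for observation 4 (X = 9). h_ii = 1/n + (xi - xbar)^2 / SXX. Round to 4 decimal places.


Mean of X: xbar = 12.6667.
SXX = 97.3333.
For X = 9: h = 1/6 + (9 - 12.6667)^2/97.3333 = 0.3048.

0.3048


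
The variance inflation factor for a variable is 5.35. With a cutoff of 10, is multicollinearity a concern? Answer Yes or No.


Check: VIF = 5.35 vs threshold = 10.
Since 5.35 < 10, the answer is No.

No


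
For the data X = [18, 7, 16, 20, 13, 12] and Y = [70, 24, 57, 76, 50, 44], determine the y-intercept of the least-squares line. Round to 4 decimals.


The slope is b1 = 3.9970.
Sample means are xbar = 14.3333 and ybar = 53.5000.
Intercept: b0 = 53.5000 - (3.9970)(14.3333) = -3.7896.

-3.7896


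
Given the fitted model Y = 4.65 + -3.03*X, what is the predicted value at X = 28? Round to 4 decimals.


Predicted value:
Y = 4.65 + (-3.03)(28) = 4.65 + -84.8400 = -80.1900.

-80.1900


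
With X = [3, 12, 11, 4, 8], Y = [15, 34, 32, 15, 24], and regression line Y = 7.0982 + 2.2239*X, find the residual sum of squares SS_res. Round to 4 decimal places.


Compute predicted values, then residuals = yi - yhat_i.
Residuals: [1.2301, 0.2150, 0.4389, -0.9938, -0.8894].
SSres = sum(residual^2) = 3.5307.

3.5307


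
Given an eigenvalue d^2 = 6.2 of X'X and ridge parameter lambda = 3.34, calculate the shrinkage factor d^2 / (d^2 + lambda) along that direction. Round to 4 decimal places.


Compute the denominator: 6.2 + 3.34 = 9.5400.
Shrinkage factor = 6.2 / 9.5400 = 0.6499.

0.6499


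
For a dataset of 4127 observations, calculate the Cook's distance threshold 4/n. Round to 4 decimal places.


Using the rule of thumb:
Threshold = 4 / 4127 = 0.0010.

0.0010


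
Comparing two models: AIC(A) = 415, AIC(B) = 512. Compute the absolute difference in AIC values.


|AIC_A - AIC_B| = |415 - 512| = 97.
Model A is preferred (lower AIC).

97


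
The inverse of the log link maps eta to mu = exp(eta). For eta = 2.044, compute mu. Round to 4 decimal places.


mu = exp(eta) = exp(2.044).
= 7.7214.

7.7214


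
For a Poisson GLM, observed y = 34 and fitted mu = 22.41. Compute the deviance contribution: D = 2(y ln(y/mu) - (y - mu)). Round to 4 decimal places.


Compute y*ln(y/mu) = 34*ln(34/22.41) = 34*0.416853 = 14.173002.
y - mu = 11.59.
D = 2*(14.173002 - (11.59)) = 5.166004, which rounds to 5.1660.

5.1660


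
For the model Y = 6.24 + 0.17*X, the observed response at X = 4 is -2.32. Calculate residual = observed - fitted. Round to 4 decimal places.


Compute yhat = 6.24 + (0.17)(4) = 6.9200.
Residual = actual - predicted = -2.32 - 6.9200 = -9.2400.

-9.2400


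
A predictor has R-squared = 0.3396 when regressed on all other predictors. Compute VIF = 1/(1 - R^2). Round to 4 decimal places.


Using VIF = 1/(1 - R^2_j):
1 - 0.3396 = 0.6604.
VIF = 1.5142.

1.5142


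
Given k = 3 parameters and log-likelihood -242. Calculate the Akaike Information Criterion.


AIC = 2k - 2*loglik = 2(3) - 2(-242).
= 6 + 484 = 490.

490


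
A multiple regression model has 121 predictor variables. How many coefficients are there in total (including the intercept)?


Total coefficients = number of predictors + 1 (for the intercept).
= 121 + 1 = 122.

122


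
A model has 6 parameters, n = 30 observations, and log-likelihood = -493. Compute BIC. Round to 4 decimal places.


k * ln(n) = 6 * ln(30) = 6 * 3.401197 = 20.407182.
-2 * loglik = -2 * (-493) = 986.
BIC = 20.407182 + 986 = 1006.407182, which rounds to 1006.4072.

1006.4072


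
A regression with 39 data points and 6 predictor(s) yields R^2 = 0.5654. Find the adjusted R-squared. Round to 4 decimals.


Adjusted R^2 = 1 - (1 - R^2) * (n-1)/(n-p-1).
(1 - R^2) = 0.4346.
(n-1)/(n-p-1) = 38/32.
(1 - R^2) * (n-1) = 0.4346 * 38 = 16.5148.
Divide by (n-p-1): 16.5148 / 32 = 0.5161.
Adj R^2 = 1 - 0.5161 = 0.4839.

0.4839


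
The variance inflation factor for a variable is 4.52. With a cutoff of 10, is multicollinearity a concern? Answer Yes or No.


The threshold is 10.
VIF = 4.52 is < 10.
Multicollinearity indication: No.

No


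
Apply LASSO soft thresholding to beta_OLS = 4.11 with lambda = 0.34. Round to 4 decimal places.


Check: |4.11| = 4.11 vs lambda = 0.34.
Since |beta| > lambda, coefficient = sign(beta)*(|beta| - lambda) = 3.7700.
Soft-thresholded coefficient = 3.7700.

3.7700


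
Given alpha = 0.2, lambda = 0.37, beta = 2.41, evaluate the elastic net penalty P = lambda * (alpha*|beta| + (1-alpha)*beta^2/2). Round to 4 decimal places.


Compute:
L1 = 0.2 * 2.41 = 0.4820.
L2 = 0.8 * 2.41^2 / 2 = 2.3232.
Penalty = 0.37 * (0.4820 + 2.3232) = 1.0379.

1.0379


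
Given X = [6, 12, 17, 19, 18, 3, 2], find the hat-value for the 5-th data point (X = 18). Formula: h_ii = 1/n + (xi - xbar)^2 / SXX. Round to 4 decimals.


n = 7, xbar = 11.0000.
SXX = sum((xi - xbar)^2) = 320.0000.
h = 1/7 + (18 - 11.0000)^2 / 320.0000 = 0.2960.

0.2960


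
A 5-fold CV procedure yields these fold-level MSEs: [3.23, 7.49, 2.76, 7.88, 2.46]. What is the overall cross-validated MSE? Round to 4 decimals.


Total MSE across folds = 23.8200.
CV-MSE = 23.8200/5 = 4.7640.

4.7640


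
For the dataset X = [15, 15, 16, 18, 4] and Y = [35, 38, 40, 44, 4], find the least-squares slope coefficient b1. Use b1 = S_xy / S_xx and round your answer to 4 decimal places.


First compute the means: xbar = 13.6000, ybar = 32.2000.
Then S_xx = sum((xi - xbar)^2) = 121.2000.
S_xy = sum((xi - xbar)(yi - ybar)) = 353.4000.
b1 = S_xy / S_xx = 353.4000 / 121.2000 = 2.9158.

2.9158


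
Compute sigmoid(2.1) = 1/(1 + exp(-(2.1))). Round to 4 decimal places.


First, exp(-2.1000) = 0.1225.
Then sigma(z) = 1/(1 + 0.1225) = 0.8909.

0.8909


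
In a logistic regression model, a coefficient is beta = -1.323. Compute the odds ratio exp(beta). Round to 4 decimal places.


The odds ratio is computed as:
OR = e^(-1.323) = 0.2663.

0.2663


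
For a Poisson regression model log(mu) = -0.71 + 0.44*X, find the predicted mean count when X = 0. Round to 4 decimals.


Linear predictor: eta = -0.71 + (0.44)(0) = -0.7100.
Expected count: mu = exp(-0.7100) = 0.4916.

0.4916


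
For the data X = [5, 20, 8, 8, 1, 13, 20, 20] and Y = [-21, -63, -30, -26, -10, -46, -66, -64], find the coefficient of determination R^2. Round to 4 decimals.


After computing the OLS fit (b0=-6.1738, b1=-2.9117):
SSres = 21.7949, SStot = 3369.5000.
R^2 = 1 - 21.7949/3369.5000 = 0.9935.

0.9935


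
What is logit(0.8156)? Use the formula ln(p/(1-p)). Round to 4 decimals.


The odds are p/(1-p) = 0.8156 / 0.1844 = 4.4230.
logit(p) = ln(4.4230) = 1.4868.

1.4868


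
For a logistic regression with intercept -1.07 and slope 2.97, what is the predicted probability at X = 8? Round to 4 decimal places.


Compute z = -1.07 + (2.97)(8) = 22.6900.
exp(-z) = 0.0000.
P = 1/(1 + 0.0000) = 1.0000.

1.0000


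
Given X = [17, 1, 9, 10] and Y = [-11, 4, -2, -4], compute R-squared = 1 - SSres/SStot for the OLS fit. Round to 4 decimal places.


After computing the OLS fit (b0=5.4252, b1=-0.9379):
SSres = 1.5029, SStot = 114.7500.
R^2 = 1 - 1.5029/114.7500 = 0.9869.

0.9869


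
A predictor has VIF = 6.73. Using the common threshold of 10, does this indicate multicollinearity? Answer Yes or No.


Compare VIF = 6.73 to the threshold of 10.
6.73 < 10, so the answer is No.

No


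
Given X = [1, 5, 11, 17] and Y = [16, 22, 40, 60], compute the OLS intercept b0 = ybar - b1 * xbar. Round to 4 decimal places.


Compute b1 = 2.8095 from the OLS formula.
With xbar = 8.5000 and ybar = 34.5000, the intercept is:
b0 = 34.5000 - 2.8095 * 8.5000 = 10.6190.

10.6190


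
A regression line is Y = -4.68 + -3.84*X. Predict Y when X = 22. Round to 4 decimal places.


Predicted value:
Y = -4.68 + (-3.84)(22) = -4.68 + -84.4800 = -89.1600.

-89.1600


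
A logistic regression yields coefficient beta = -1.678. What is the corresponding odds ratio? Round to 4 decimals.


exp(-1.678) = 0.1867.
So the odds ratio is 0.1867.

0.1867


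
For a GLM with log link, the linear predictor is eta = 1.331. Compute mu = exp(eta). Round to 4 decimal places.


mu = exp(eta) = exp(1.331).
= 3.7848.

3.7848


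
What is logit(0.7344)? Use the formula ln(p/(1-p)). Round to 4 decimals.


The odds are p/(1-p) = 0.7344 / 0.2656 = 2.7651.
logit(p) = ln(2.7651) = 1.0171.

1.0171


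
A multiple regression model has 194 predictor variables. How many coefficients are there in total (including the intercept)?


Including the intercept, the model has 194 predictor coefficients + 1 intercept.
Total = 195.

195


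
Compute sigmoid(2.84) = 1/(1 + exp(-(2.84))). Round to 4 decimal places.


Compute exp(-2.8400) = 0.0584.
Sigmoid = 1 / (1 + 0.0584) = 1 / 1.0584 = 0.9448.

0.9448


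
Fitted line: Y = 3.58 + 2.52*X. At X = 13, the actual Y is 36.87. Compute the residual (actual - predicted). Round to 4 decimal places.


Fitted value at X = 13 is yhat = 3.58 + 2.52*13 = 36.3400.
Residual = 36.87 - 36.3400 = 0.5300.

0.5300


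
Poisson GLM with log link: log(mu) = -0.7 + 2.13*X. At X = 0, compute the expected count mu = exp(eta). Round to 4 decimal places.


eta = -0.7 + 2.13 * 0 = -0.7000.
mu = exp(-0.7000) = 0.4966.

0.4966


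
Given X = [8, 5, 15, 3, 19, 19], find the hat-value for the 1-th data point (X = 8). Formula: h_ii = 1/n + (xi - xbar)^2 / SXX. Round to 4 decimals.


n = 6, xbar = 11.5000.
SXX = sum((xi - xbar)^2) = 251.5000.
h = 1/6 + (8 - 11.5000)^2 / 251.5000 = 0.2154.

0.2154


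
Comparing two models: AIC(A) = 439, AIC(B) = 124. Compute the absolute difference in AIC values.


Absolute difference = |439 - 124| = 315.
The model with lower AIC (B) is preferred.

315


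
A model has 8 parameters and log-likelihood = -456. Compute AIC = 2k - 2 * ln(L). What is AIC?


AIC = 2k - 2*loglik = 2(8) - 2(-456).
= 16 + 912 = 928.

928


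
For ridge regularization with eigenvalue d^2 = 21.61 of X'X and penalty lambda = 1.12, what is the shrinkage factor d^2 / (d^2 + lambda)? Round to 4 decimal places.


Denominator = d^2 + lambda = 21.61 + 1.12 = 22.7300.
Shrinkage = 21.61 / 22.7300 = 0.9507.

0.9507


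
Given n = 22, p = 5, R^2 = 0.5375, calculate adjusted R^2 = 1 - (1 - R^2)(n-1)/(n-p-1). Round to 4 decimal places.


Adjusted R^2 = 1 - (1 - R^2) * (n-1)/(n-p-1).
(1 - R^2) = 0.4625.
(n-1)/(n-p-1) = 21/16.
(1 - R^2) * (n-1) = 0.4625 * 21 = 9.7125.
Divide by (n-p-1): 9.7125 / 16 = 0.6070.
Adj R^2 = 1 - 0.6070 = 0.3930.

0.3930


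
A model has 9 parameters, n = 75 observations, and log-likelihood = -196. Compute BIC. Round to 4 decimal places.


k * ln(n) = 9 * ln(75) = 9 * 4.317488 = 38.857392.
-2 * loglik = -2 * (-196) = 392.
BIC = 38.857392 + 392 = 430.857392, which rounds to 430.8574.

430.8574


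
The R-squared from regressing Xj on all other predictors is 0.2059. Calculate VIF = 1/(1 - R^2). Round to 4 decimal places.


Denominator: 1 - 0.2059 = 0.7941.
VIF = 1 / 0.7941 = 1.2593.

1.2593


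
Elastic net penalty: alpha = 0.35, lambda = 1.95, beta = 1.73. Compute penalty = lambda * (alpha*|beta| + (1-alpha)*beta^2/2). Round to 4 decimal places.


Compute:
L1 = 0.35 * 1.73 = 0.6055.
L2 = 0.65 * 1.73^2 / 2 = 0.9727.
Penalty = 1.95 * (0.6055 + 0.9727) = 3.0775.

3.0775


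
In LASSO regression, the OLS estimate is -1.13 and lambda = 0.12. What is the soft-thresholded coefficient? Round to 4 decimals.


Absolute value: |-1.13| = 1.13.
Compare to lambda = 0.12.
Since |beta| > lambda, coefficient = sign(beta)*(|beta| - lambda) = -1.0100.

-1.0100


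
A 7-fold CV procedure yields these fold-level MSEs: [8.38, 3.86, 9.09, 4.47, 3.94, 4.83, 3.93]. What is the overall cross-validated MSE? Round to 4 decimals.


Sum of fold MSEs = 38.5000.
Average = 38.5000 / 7 = 5.5000.

5.5000


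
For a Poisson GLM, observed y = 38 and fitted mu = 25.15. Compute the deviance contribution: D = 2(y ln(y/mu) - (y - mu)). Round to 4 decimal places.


First: ln(38/25.15) = 0.412728.
Then: 38 * 0.412728 = 15.683664.
y - mu = 38 - 25.15 = 12.85.
D = 2(15.683664 - 12.85) = 5.667328, which rounds to 5.6673.

5.6673


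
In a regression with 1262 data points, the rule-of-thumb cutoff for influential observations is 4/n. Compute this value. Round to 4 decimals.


Cook's distance cutoff = 4/n = 4/1262.
= 0.0032.

0.0032


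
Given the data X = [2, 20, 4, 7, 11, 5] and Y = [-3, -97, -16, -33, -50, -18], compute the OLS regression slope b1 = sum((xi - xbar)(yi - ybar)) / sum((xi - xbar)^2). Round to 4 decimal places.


The sample means are xbar = 8.1667 and ybar = -36.1667.
Compute S_xx = 214.8333 and S_xy = -1108.8333.
Slope b1 = S_xy / S_xx = -1108.8333 / 214.8333 = -5.1614.

-5.1614


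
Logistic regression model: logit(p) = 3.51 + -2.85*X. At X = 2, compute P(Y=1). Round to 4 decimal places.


Linear predictor: z = 3.51 + -2.85 * 2 = -2.1900.
P = 1/(1 + exp(2.1900)) = 1/(1 + 8.9352) = 0.1007.

0.1007


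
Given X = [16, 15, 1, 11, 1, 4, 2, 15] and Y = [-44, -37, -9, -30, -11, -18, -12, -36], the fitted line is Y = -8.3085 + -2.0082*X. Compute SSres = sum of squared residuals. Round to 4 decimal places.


Compute predicted values, then residuals = yi - yhat_i.
Residuals: [-3.5603, 1.4315, 1.3167, 0.3987, -0.6833, -1.6587, 0.3249, 2.4315].
SSres = sum(residual^2) = 25.8535.

25.8535


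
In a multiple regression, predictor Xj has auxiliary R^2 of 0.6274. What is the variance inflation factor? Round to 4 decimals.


Denominator: 1 - 0.6274 = 0.3726.
VIF = 1 / 0.3726 = 2.6838.

2.6838


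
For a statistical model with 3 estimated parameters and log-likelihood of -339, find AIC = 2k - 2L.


Compute:
2k = 2*3 = 6.
-2*loglik = -2*(-339) = 678.
AIC = 6 + 678 = 684.

684


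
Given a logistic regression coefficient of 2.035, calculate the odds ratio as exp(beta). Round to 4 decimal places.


Odds ratio = exp(beta) = exp(2.035).
= 7.6523.

7.6523


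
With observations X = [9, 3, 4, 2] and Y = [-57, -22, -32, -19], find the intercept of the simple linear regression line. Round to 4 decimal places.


Compute b1 = -5.5172 from the OLS formula.
With xbar = 4.5000 and ybar = -32.5000, the intercept is:
b0 = -32.5000 - -5.5172 * 4.5000 = -7.6724.

-7.6724


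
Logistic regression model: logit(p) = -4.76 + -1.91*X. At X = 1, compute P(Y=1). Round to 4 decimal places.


Compute z = -4.76 + (-1.91)(1) = -6.6700.
exp(-z) = 788.3956.
P = 1/(1 + 788.3956) = 0.0013.

0.0013


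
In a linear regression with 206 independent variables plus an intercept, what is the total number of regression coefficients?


Each predictor gets one coefficient, plus one intercept.
Total parameters = 206 + 1 = 207.

207


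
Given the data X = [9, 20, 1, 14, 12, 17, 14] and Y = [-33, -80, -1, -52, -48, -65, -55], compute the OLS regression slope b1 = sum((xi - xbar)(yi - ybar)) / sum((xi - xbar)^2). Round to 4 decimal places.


First compute the means: xbar = 12.4286, ybar = -47.7143.
Then S_xx = sum((xi - xbar)^2) = 225.7143.
S_xy = sum((xi - xbar)(yi - ybar)) = -925.8571.
b1 = S_xy / S_xx = -925.8571 / 225.7143 = -4.1019.

-4.1019


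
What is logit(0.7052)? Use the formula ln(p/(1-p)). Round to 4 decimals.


Compute the odds: 0.7052/0.2948 = 2.3921.
Take the natural log: ln(2.3921) = 0.8722.

0.8722


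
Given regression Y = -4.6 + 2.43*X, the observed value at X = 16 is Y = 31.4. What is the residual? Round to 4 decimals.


Compute yhat = -4.6 + (2.43)(16) = 34.2800.
Residual = actual - predicted = 31.4 - 34.2800 = -2.8800.

-2.8800


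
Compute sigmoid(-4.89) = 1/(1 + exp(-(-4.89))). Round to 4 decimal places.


exp(4.8900) = 132.9536.
1 + exp(-z) = 133.9536.
sigmoid = 1/133.9536 = 0.0075.

0.0075


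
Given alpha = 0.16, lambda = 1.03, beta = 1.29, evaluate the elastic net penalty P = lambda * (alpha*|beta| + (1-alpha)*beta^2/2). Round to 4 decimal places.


alpha * |beta| = 0.16 * 1.29 = 0.2064.
(1-alpha) * beta^2/2 = 0.84 * 1.6641/2 = 0.6989.
Total = 1.03 * (0.2064 + 0.6989) = 0.9325.

0.9325


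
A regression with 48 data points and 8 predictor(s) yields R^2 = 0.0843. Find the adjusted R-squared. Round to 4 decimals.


Using the formula:
(1 - 0.0843) = 0.9157.
Multiply by 47/39: 0.9157 * 47 = 43.0379, then 43.0379 / 39 = 1.1035.
Adj R^2 = 1 - 1.1035 = -0.1035.

-0.1035


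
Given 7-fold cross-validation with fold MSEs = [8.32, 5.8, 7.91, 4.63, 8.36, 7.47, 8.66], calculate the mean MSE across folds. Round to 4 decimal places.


Total MSE across folds = 51.1500.
CV-MSE = 51.1500/7 = 7.3071.

7.3071


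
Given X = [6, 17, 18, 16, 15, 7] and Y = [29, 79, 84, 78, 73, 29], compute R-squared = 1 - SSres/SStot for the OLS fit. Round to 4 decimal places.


The fitted line is Y = -2.2053 + 4.8764*X.
SSres = 26.7107, SStot = 3328.0000.
R^2 = 1 - SSres/SStot = 0.9920.

0.9920


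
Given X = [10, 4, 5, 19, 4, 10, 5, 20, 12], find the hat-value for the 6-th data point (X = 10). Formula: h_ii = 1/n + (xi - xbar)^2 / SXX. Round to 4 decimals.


n = 9, xbar = 9.8889.
SXX = sum((xi - xbar)^2) = 306.8889.
h = 1/9 + (10 - 9.8889)^2 / 306.8889 = 0.1112.

0.1112


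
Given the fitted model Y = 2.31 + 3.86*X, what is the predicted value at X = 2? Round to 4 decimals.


Substitute X = 2 into the equation:
Y = 2.31 + 3.86 * 2 = 2.31 + 7.7200 = 10.0300.

10.0300


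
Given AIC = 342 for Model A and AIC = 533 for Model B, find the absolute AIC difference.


Compute |342 - 533| = 191.
Model A has the smaller AIC.

191


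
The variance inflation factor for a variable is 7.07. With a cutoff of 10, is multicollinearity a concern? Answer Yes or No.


The threshold is 10.
VIF = 7.07 is < 10.
Multicollinearity indication: No.

No


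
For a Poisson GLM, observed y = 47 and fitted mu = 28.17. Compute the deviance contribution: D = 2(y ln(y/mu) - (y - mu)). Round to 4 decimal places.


y/mu = 47/28.17 = 1.668442 (approx.), and ln(47/28.17) = 0.511890.
y * ln(y/mu) = 47 * 0.511890 = 24.058830.
y - mu = 18.83.
D = 2 * (24.058830 - 18.83) = 10.457660, which rounds to 10.4577.

10.4577


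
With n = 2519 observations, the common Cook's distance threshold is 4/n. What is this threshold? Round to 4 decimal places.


Using the rule of thumb:
Threshold = 4 / 2519 = 0.0016.

0.0016


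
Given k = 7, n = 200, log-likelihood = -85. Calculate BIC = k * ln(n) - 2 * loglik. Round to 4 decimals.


ln(200) = 5.298317.
k * ln(n) = 7 * 5.298317 = 37.088219.
-2L = 170.
BIC = 37.088219 + 170 = 207.088219, which rounds to 207.0882.

207.0882


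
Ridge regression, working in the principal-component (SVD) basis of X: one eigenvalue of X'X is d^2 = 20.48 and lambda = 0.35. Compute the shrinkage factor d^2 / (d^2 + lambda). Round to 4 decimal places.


Compute the denominator: 20.48 + 0.35 = 20.8300.
Shrinkage factor = 20.48 / 20.8300 = 0.9832.

0.9832


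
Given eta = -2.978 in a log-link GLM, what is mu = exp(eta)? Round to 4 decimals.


Apply the inverse link:
mu = e^-2.978 = 0.0509.

0.0509


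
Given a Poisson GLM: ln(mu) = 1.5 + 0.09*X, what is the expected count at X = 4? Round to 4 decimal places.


Linear predictor: eta = 1.5 + (0.09)(4) = 1.8600.
Expected count: mu = exp(1.8600) = 6.4237.

6.4237


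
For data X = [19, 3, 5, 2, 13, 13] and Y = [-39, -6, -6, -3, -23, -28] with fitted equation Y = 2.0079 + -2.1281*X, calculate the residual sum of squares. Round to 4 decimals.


Predicted values from Y = 2.0079 + -2.1281*X.
Residuals: [-0.5740, -1.6236, 2.6326, -0.7517, 2.6574, -2.3426].
SSres = 23.0107.

23.0107


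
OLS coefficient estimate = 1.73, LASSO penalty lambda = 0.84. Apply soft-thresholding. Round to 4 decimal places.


|beta_OLS| = 1.73.
lambda = 0.84.
Since |beta| > lambda, coefficient = sign(beta)*(|beta| - lambda) = 0.8900.
Result = 0.8900.

0.8900


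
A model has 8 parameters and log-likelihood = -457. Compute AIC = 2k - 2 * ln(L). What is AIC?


Compute:
2k = 2*8 = 16.
-2*loglik = -2*(-457) = 914.
AIC = 16 + 914 = 930.

930


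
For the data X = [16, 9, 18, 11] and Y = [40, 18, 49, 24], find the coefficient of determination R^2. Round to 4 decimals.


Fit the OLS line: b0 = -12.9717, b1 = 3.3868.
SSres = 2.8208.
SStot = 610.7500.
R^2 = 1 - 2.8208/610.7500 = 0.9954.

0.9954


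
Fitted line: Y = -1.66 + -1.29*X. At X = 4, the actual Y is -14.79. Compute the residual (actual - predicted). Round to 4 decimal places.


Predicted = -1.66 + -1.29 * 4 = -6.8200.
Residual = -14.79 - -6.8200 = -7.9700.

-7.9700


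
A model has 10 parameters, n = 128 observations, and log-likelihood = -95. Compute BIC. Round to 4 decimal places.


Compute k*ln(n) = 10*ln(128) = 10*4.852030 = 48.520300.
Then -2*loglik = 190.
BIC = 48.520300 + 190 = 238.520300, which rounds to 238.5203.

238.5203


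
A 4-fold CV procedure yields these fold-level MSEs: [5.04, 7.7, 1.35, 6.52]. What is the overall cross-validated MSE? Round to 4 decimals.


Total MSE across folds = 20.6100.
CV-MSE = 20.6100/4 = 5.1525.

5.1525


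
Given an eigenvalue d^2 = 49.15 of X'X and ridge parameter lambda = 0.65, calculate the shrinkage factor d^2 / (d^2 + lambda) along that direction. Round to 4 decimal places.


Compute the denominator: 49.15 + 0.65 = 49.8000.
Shrinkage factor = 49.15 / 49.8000 = 0.9869.

0.9869


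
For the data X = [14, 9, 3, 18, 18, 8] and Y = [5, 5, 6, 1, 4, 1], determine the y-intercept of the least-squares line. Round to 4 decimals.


Compute b1 = -0.1415 from the OLS formula.
With xbar = 11.6667 and ybar = 3.6667, the intercept is:
b0 = 3.6667 - -0.1415 * 11.6667 = 5.3180.

5.3180


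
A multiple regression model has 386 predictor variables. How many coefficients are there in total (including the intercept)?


Including the intercept, the model has 386 predictor coefficients + 1 intercept.
Total = 387.

387


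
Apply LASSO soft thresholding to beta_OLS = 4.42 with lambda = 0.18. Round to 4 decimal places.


Absolute value: |4.42| = 4.42.
Compare to lambda = 0.18.
Since |beta| > lambda, coefficient = sign(beta)*(|beta| - lambda) = 4.2400.

4.2400


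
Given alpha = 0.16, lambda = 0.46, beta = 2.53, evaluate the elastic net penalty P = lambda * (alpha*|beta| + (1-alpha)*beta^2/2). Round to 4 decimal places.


alpha * |beta| = 0.16 * 2.53 = 0.4048.
(1-alpha) * beta^2/2 = 0.84 * 6.4009/2 = 2.6884.
Total = 0.46 * (0.4048 + 2.6884) = 1.4229.

1.4229


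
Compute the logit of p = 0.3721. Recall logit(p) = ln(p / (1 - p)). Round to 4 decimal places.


The odds are p/(1-p) = 0.3721 / 0.6279 = 0.5926.
logit(p) = ln(0.5926) = -0.5232.

-0.5232


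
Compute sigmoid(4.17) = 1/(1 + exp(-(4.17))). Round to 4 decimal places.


First, exp(-4.1700) = 0.0155.
Then sigma(z) = 1/(1 + 0.0155) = 0.9848.

0.9848


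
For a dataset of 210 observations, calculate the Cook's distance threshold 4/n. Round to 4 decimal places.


The threshold is 4/n.
4/210 = 0.0190.

0.0190


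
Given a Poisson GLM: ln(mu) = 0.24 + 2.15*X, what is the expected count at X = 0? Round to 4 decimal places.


Compute eta = 0.24 + 2.15 * 0 = 0.2400.
Apply inverse link: mu = e^0.2400 = 1.2712.

1.2712


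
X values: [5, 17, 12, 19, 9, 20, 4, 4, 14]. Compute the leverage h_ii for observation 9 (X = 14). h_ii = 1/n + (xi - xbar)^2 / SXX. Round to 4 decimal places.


Compute xbar = 11.5556 with n = 9 observations.
SXX = 326.2222.
Leverage = 1/9 + (14 - 11.5556)^2/326.2222 = 0.1294.

0.1294


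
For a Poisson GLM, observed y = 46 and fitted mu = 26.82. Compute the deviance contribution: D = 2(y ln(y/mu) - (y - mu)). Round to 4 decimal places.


y/mu = 46/26.82 = 1.715138 (approx.), and ln(46/26.82) = 0.539494.
y * ln(y/mu) = 46 * 0.539494 = 24.816724.
y - mu = 19.18.
D = 2 * (24.816724 - 19.18) = 11.273448, which rounds to 11.2734.

11.2734


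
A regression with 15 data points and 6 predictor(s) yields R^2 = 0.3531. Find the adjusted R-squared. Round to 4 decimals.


Adjusted R^2 = 1 - (1 - R^2) * (n-1)/(n-p-1).
(1 - R^2) = 0.6469.
(n-1)/(n-p-1) = 14/8.
(1 - R^2) * (n-1) = 0.6469 * 14 = 9.0566.
Divide by (n-p-1): 9.0566 / 8 = 1.1321.
Adj R^2 = 1 - 1.1321 = -0.1321.

-0.1321


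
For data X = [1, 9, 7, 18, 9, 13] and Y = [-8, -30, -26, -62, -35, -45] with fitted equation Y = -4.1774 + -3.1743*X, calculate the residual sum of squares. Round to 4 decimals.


Predicted values from Y = -4.1774 + -3.1743*X.
Residuals: [-0.6483, 2.7461, 0.3975, -0.6852, -2.2539, 0.4433].
SSres = 13.8654.

13.8654


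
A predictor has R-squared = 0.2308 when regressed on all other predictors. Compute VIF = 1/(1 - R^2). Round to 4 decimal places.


Using VIF = 1/(1 - R^2_j):
1 - 0.2308 = 0.7692.
VIF = 1.3001.

1.3001


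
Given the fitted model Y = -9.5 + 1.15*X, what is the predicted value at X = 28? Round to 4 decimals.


Predicted value:
Y = -9.5 + (1.15)(28) = -9.5 + 32.2000 = 22.7000.

22.7000


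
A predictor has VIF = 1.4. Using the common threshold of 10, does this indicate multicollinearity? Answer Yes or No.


Check: VIF = 1.4 vs threshold = 10.
Since 1.4 < 10, the answer is No.

No


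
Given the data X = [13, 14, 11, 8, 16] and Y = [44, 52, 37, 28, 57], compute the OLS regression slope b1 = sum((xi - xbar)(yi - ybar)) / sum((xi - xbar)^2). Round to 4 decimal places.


First compute the means: xbar = 12.4000, ybar = 43.6000.
Then S_xx = sum((xi - xbar)^2) = 37.2000.
S_xy = sum((xi - xbar)(yi - ybar)) = 139.8000.
b1 = S_xy / S_xx = 139.8000 / 37.2000 = 3.7581.

3.7581


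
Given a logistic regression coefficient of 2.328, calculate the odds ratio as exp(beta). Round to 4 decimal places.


Odds ratio = exp(beta) = exp(2.328).
= 10.2574.

10.2574


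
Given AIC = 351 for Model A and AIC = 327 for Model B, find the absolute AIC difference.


Absolute difference = |351 - 327| = 24.
The model with lower AIC (B) is preferred.

24


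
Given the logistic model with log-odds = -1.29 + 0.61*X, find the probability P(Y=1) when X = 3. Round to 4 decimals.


z = -1.29 + 0.61 * 3 = 0.5400.
Sigmoid: P = 1 / (1 + exp(-0.5400)) = 0.6318.

0.6318


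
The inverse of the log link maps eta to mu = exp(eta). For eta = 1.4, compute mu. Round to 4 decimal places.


The inverse log link gives:
mu = exp(1.4) = 4.0552.

4.0552


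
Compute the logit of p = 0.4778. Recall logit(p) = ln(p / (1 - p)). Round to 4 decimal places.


The odds are p/(1-p) = 0.4778 / 0.5222 = 0.9150.
logit(p) = ln(0.9150) = -0.0889.

-0.0889


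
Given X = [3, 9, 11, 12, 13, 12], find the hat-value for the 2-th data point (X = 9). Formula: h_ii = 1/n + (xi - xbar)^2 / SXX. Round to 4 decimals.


n = 6, xbar = 10.0000.
SXX = sum((xi - xbar)^2) = 68.0000.
h = 1/6 + (9 - 10.0000)^2 / 68.0000 = 0.1814.

0.1814


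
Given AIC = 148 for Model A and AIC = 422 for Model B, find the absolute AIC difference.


|AIC_A - AIC_B| = |148 - 422| = 274.
Model A is preferred (lower AIC).

274


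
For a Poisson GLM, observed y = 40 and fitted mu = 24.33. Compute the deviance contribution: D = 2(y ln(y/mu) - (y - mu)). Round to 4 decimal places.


y/mu = 40/24.33 = 1.644061 (approx.), and ln(40/24.33) = 0.497169.
y * ln(y/mu) = 40 * 0.497169 = 19.886760.
y - mu = 15.67.
D = 2 * (19.886760 - 15.67) = 8.433520, which rounds to 8.4335.

8.4335


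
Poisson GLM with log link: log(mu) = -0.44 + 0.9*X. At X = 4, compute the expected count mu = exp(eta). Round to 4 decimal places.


Compute eta = -0.44 + 0.9 * 4 = 3.1600.
Apply inverse link: mu = e^3.1600 = 23.5706.

23.5706


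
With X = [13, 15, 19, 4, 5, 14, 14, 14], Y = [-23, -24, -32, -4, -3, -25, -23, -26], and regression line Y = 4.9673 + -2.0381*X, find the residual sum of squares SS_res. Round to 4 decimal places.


Predicted values from Y = 4.9673 + -2.0381*X.
Residuals: [-1.4720, 1.6042, 1.7566, -0.8149, 2.2232, -1.4339, 0.5661, -2.4339].
SSres = 21.7330.

21.7330


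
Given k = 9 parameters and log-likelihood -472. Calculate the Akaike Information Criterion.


Compute:
2k = 2*9 = 18.
-2*loglik = -2*(-472) = 944.
AIC = 18 + 944 = 962.

962


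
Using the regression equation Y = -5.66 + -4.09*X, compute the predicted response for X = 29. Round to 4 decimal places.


Substitute X = 29 into the equation:
Y = -5.66 + -4.09 * 29 = -5.66 + -118.6100 = -124.2700.

-124.2700


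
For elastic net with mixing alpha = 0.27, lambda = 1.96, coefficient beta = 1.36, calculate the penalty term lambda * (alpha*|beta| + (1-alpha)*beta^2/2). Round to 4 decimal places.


L1 component = 0.27 * |1.36| = 0.3672.
L2 component = 0.73 * 1.36^2 / 2 = 0.6751.
Penalty = 1.96 * (0.3672 + 0.6751) = 1.96 * 1.0423 = 2.0429.

2.0429


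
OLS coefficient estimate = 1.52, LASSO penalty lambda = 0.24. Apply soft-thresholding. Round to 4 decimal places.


|beta_OLS| = 1.52.
lambda = 0.24.
Since |beta| > lambda, coefficient = sign(beta)*(|beta| - lambda) = 1.2800.
Result = 1.2800.

1.2800


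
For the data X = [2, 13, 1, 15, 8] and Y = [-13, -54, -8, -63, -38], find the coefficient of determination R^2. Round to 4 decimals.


Fit the OLS line: b0 = -5.1297, b1 = -3.8552.
SSres = 6.6688.
SStot = 2366.8000.
R^2 = 1 - 6.6688/2366.8000 = 0.9972.

0.9972


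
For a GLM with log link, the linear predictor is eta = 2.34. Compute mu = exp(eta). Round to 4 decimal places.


The inverse log link gives:
mu = exp(2.34) = 10.3812.

10.3812


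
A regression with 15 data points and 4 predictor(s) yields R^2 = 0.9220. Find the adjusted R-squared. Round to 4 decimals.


Adjusted R^2 = 1 - (1 - R^2) * (n-1)/(n-p-1).
(1 - R^2) = 0.0780.
(n-1)/(n-p-1) = 14/10.
(1 - R^2) * (n-1) = 0.0780 * 14 = 1.0920.
Divide by (n-p-1): 1.0920 / 10 = 0.1092.
Adj R^2 = 1 - 0.1092 = 0.8908.

0.8908


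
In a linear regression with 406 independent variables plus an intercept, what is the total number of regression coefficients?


Each predictor gets one coefficient, plus one intercept.
Total parameters = 406 + 1 = 407.

407


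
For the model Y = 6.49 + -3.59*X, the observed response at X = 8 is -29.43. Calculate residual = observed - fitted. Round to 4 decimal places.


Predicted = 6.49 + -3.59 * 8 = -22.2300.
Residual = -29.43 - -22.2300 = -7.2000.

-7.2000


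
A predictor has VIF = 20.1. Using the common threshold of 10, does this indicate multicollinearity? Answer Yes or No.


The threshold is 10.
VIF = 20.1 is >= 10.
Multicollinearity indication: Yes.

Yes


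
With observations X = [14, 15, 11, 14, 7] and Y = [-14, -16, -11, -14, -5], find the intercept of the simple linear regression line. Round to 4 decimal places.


First find the slope: b1 = -1.3084.
Means: xbar = 12.2000, ybar = -12.0000.
b0 = ybar - b1 * xbar = -12.0000 - -1.3084 * 12.2000 = 3.9626.

3.9626


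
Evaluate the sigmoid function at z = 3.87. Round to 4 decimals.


Compute exp(-3.8700) = 0.0209.
Sigmoid = 1 / (1 + 0.0209) = 1 / 1.0209 = 0.9796.

0.9796


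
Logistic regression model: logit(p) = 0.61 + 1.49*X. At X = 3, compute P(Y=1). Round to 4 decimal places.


Linear predictor: z = 0.61 + 1.49 * 3 = 5.0800.
P = 1/(1 + exp(-5.0800)) = 1/(1 + 0.0062) = 0.9938.

0.9938
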